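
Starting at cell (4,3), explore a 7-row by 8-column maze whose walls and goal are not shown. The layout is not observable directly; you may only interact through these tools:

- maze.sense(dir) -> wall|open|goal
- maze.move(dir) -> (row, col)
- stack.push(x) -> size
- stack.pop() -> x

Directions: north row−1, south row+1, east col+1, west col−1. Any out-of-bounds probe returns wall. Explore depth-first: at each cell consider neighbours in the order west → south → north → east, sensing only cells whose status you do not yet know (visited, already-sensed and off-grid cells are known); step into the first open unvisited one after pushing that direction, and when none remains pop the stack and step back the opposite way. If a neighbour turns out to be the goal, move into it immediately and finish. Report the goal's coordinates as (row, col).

% sense west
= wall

% sense south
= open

% push south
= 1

% move south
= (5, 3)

% sense west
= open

% push west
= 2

% move west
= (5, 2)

% sense west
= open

% push west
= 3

% move west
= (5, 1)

% sense west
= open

% push west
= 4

% move west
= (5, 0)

% sense south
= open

% push south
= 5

% move south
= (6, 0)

% sense east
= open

% push east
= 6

% move east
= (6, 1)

% sense east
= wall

% pop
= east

% move west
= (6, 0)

% pop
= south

% move north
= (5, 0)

% sense north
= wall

% pop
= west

% move east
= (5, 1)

% sense north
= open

% push north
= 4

% move north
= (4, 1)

% sense north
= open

% push north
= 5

% move north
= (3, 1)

% sense west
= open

% push west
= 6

% move west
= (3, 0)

% sense north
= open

% push north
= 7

% move north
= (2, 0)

% sense north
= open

% push north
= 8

% move north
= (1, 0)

% sense north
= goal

% move north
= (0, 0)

Answer: (0, 0)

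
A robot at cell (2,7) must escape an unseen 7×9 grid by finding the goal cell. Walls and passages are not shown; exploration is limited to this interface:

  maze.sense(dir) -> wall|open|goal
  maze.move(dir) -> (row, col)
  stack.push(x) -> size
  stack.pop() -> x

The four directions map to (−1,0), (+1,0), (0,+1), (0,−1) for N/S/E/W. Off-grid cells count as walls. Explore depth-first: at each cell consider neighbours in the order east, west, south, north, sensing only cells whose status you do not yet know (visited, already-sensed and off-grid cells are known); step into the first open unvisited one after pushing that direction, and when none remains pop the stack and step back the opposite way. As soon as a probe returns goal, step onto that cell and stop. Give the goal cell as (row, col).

> maze.sense dir: east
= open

> stack.push x: east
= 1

> maze.move dir: east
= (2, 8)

> maze.sense dir: south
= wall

> maze.sense dir: north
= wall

> stack.pop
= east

> maze.move dir: west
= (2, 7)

> maze.sense dir: west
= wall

> maze.sense dir: south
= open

> stack.push x: south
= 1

> maze.move dir: south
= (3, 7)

> maze.sense dir: west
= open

> stack.push x: west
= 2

> maze.move dir: west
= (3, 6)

> maze.sense dir: west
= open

> stack.push x: west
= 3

> maze.move dir: west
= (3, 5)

> maze.sense dir: west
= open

> stack.push x: west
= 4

> maze.move dir: west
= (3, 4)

> maze.sense dir: west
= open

> stack.push x: west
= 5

> maze.move dir: west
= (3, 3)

> maze.sense dir: west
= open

> stack.push x: west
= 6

> maze.move dir: west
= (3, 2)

> maze.sense dir: west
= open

> stack.push x: west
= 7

> maze.move dir: west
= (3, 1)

> maze.sense dir: west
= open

> stack.push x: west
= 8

> maze.move dir: west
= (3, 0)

> maze.sense dir: south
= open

> stack.push x: south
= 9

> maze.move dir: south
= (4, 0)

> maze.sense dir: east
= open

> stack.push x: east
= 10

> maze.move dir: east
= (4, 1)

> maze.sense dir: east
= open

> stack.push x: east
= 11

> maze.move dir: east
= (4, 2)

> maze.sense dir: east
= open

> stack.push x: east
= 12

> maze.move dir: east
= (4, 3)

> maze.sense dir: east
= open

> stack.push x: east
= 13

> maze.move dir: east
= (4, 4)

> maze.sense dir: east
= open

> stack.push x: east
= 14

> maze.move dir: east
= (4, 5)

> maze.sense dir: east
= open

> stack.push x: east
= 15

> maze.move dir: east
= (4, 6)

> maze.sense dir: east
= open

> stack.push x: east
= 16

> maze.move dir: east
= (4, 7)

> maze.sense dir: east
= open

> stack.push x: east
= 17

> maze.move dir: east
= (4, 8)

> maze.sense dir: south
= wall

> stack.pop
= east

> maze.move dir: west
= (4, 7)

> maze.sense dir: south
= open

> stack.push x: south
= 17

> maze.move dir: south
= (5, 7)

> maze.sense dir: west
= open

> stack.push x: west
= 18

> maze.move dir: west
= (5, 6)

> maze.sense dir: west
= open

> stack.push x: west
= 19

> maze.move dir: west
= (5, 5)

> maze.sense dir: west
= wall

> maze.sense dir: south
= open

> stack.push x: south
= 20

> maze.move dir: south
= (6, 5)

> maze.sense dir: east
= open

> stack.push x: east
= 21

> maze.move dir: east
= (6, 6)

> maze.sense dir: east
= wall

> stack.pop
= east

> maze.move dir: west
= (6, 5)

> maze.sense dir: west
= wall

> stack.pop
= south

> maze.move dir: north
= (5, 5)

> stack.pop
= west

> maze.move dir: east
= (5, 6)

> stack.pop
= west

> maze.move dir: east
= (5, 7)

> stack.pop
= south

> maze.move dir: north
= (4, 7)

> stack.pop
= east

> maze.move dir: west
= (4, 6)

> stack.pop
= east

> maze.move dir: west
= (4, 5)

> stack.pop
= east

> maze.move dir: west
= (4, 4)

> stack.pop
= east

> maze.move dir: west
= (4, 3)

> maze.sense dir: south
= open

> stack.push x: south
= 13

> maze.move dir: south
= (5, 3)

> maze.sense dir: west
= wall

> maze.sense dir: south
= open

> stack.push x: south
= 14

> maze.move dir: south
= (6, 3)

> maze.sense dir: west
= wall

> stack.pop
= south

> maze.move dir: north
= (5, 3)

> stack.pop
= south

> maze.move dir: north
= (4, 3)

> stack.pop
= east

> maze.move dir: west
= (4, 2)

> stack.pop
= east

> maze.move dir: west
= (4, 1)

> maze.sense dir: south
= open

> stack.push x: south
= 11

> maze.move dir: south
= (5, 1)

> maze.sense dir: west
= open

> stack.push x: west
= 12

> maze.move dir: west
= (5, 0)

> maze.sense dir: south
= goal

> maze.move dir: south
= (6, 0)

Answer: (6, 0)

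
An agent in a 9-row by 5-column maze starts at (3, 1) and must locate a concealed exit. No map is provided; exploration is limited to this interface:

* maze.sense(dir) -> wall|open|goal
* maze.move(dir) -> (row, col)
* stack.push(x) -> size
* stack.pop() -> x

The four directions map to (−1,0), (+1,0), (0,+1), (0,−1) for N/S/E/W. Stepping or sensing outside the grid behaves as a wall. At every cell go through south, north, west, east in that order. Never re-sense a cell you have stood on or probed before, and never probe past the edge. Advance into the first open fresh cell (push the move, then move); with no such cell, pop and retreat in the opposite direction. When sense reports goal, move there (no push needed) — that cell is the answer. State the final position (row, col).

;; maze.sense(dir→south) : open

;; stack.push(x→south) : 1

;; maze.move(dir→south) : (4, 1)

;; maze.sense(dir→south) : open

;; stack.push(x→south) : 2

;; maze.move(dir→south) : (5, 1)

;; maze.sense(dir→south) : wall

;; maze.sense(dir→west) : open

;; stack.push(x→west) : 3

;; maze.move(dir→west) : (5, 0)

;; maze.sense(dir→south) : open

;; stack.push(x→south) : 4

;; maze.move(dir→south) : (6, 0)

;; maze.sense(dir→south) : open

;; stack.push(x→south) : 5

;; maze.move(dir→south) : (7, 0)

;; maze.sense(dir→south) : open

;; stack.push(x→south) : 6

;; maze.move(dir→south) : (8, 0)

;; maze.sense(dir→east) : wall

;; stack.pop() : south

;; maze.move(dir→north) : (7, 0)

;; maze.sense(dir→east) : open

;; stack.push(x→east) : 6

;; maze.move(dir→east) : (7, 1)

;; maze.sense(dir→east) : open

;; stack.push(x→east) : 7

;; maze.move(dir→east) : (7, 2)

;; maze.sense(dir→south) : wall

;; maze.sense(dir→north) : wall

;; maze.sense(dir→east) : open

;; stack.push(x→east) : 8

;; maze.move(dir→east) : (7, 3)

;; maze.sense(dir→south) : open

;; stack.push(x→south) : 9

;; maze.move(dir→south) : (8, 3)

;; maze.sense(dir→east) : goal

;; maze.move(dir→east) : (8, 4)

Answer: (8, 4)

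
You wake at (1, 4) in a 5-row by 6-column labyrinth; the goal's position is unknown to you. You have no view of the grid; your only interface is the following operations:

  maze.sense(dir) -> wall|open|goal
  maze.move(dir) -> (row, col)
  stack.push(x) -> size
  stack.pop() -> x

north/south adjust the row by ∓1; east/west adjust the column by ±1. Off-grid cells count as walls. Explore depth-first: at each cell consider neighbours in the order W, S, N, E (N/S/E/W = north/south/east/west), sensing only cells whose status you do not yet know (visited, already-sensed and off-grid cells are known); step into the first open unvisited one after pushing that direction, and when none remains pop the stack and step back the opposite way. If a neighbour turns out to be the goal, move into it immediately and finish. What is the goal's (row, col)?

;; sense(dir='west') : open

;; push(x='west') : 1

;; move(dir='west') : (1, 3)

;; sense(dir='west') : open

;; push(x='west') : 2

;; move(dir='west') : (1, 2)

;; sense(dir='west') : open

;; push(x='west') : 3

;; move(dir='west') : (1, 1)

;; sense(dir='west') : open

;; push(x='west') : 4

;; move(dir='west') : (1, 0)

;; sense(dir='south') : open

;; push(x='south') : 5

;; move(dir='south') : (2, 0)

;; sense(dir='south') : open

;; push(x='south') : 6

;; move(dir='south') : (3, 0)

;; sense(dir='south') : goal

;; move(dir='south') : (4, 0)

Answer: (4, 0)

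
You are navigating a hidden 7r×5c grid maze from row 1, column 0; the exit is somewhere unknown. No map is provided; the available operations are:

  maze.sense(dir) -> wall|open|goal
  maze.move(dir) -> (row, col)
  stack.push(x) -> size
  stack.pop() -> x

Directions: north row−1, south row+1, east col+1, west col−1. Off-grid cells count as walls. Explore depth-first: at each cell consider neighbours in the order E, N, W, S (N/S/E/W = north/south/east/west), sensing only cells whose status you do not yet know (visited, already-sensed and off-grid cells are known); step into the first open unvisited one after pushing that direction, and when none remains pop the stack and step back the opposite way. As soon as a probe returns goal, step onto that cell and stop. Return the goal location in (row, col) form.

>> maze.sense(dir→east)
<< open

>> stack.push(x→east)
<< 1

>> maze.move(dir→east)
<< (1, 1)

>> maze.sense(dir→east)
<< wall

>> maze.sense(dir→north)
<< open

>> stack.push(x→north)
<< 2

>> maze.move(dir→north)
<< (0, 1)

>> maze.sense(dir→east)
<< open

>> stack.push(x→east)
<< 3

>> maze.move(dir→east)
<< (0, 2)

>> maze.sense(dir→east)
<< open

>> stack.push(x→east)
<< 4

>> maze.move(dir→east)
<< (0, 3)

>> maze.sense(dir→east)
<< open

>> stack.push(x→east)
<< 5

>> maze.move(dir→east)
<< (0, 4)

>> maze.sense(dir→south)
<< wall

>> stack.pop()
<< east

>> maze.move(dir→west)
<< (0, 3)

>> maze.sense(dir→south)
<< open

>> stack.push(x→south)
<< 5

>> maze.move(dir→south)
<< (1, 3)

>> maze.sense(dir→south)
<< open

>> stack.push(x→south)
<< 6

>> maze.move(dir→south)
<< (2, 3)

>> maze.sense(dir→east)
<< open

>> stack.push(x→east)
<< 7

>> maze.move(dir→east)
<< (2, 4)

>> maze.sense(dir→south)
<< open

>> stack.push(x→south)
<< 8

>> maze.move(dir→south)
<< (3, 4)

>> maze.sense(dir→west)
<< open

>> stack.push(x→west)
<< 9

>> maze.move(dir→west)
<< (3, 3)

>> maze.sense(dir→west)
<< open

>> stack.push(x→west)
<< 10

>> maze.move(dir→west)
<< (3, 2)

>> maze.sense(dir→north)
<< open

>> stack.push(x→north)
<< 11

>> maze.move(dir→north)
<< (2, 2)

>> maze.sense(dir→west)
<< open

>> stack.push(x→west)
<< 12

>> maze.move(dir→west)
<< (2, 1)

>> maze.sense(dir→west)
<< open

>> stack.push(x→west)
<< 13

>> maze.move(dir→west)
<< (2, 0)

>> maze.sense(dir→south)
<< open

>> stack.push(x→south)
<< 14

>> maze.move(dir→south)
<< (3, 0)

>> maze.sense(dir→east)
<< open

>> stack.push(x→east)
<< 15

>> maze.move(dir→east)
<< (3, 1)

>> maze.sense(dir→south)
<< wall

>> stack.pop()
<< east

>> maze.move(dir→west)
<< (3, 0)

>> maze.sense(dir→south)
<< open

>> stack.push(x→south)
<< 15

>> maze.move(dir→south)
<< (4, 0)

>> maze.sense(dir→south)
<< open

>> stack.push(x→south)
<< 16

>> maze.move(dir→south)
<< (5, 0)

>> maze.sense(dir→east)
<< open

>> stack.push(x→east)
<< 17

>> maze.move(dir→east)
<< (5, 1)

>> maze.sense(dir→east)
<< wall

>> maze.sense(dir→south)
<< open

>> stack.push(x→south)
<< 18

>> maze.move(dir→south)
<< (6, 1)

>> maze.sense(dir→east)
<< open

>> stack.push(x→east)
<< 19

>> maze.move(dir→east)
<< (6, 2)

>> maze.sense(dir→east)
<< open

>> stack.push(x→east)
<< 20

>> maze.move(dir→east)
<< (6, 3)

>> maze.sense(dir→east)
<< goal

>> maze.move(dir→east)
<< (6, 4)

Answer: (6, 4)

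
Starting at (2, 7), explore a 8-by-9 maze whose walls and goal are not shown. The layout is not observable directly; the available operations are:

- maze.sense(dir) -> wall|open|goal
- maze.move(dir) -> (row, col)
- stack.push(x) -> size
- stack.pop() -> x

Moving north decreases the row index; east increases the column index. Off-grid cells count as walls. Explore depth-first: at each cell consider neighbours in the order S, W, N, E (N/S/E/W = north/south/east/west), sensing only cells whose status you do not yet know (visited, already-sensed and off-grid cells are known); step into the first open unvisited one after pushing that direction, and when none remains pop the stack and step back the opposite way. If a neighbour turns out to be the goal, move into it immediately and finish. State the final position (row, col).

[in] sense dir→south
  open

[in] push x→south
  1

[in] move dir→south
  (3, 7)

[in] sense dir→south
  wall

[in] sense dir→west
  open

[in] push x→west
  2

[in] move dir→west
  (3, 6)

[in] sense dir→south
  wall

[in] sense dir→west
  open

[in] push x→west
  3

[in] move dir→west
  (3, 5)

[in] sense dir→south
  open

[in] push x→south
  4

[in] move dir→south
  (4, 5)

[in] sense dir→south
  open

[in] push x→south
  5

[in] move dir→south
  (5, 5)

[in] sense dir→south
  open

[in] push x→south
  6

[in] move dir→south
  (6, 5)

[in] sense dir→south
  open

[in] push x→south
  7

[in] move dir→south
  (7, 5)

[in] sense dir→west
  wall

[in] sense dir→east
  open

[in] push x→east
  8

[in] move dir→east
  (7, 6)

[in] sense dir→north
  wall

[in] sense dir→east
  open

[in] push x→east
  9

[in] move dir→east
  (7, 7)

[in] sense dir→north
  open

[in] push x→north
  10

[in] move dir→north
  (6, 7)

[in] sense dir→north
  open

[in] push x→north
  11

[in] move dir→north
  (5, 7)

[in] sense dir→west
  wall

[in] sense dir→east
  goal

[in] move dir→east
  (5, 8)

Answer: (5, 8)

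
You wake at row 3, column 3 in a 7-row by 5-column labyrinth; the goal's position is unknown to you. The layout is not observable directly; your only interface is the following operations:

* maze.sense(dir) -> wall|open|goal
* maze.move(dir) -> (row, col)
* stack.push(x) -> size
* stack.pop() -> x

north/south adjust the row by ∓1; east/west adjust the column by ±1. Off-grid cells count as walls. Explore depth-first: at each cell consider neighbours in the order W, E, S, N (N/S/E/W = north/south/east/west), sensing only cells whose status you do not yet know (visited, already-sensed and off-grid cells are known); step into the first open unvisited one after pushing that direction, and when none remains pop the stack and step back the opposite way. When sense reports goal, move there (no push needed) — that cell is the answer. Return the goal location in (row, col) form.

! 1. sense(west) == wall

! 2. sense(east) == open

! 3. push(east) == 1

! 4. move(east) == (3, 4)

! 5. sense(south) == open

! 6. push(south) == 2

! 7. move(south) == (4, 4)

! 8. sense(west) == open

! 9. push(west) == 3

! 10. move(west) == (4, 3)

! 11. sense(west) == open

! 12. push(west) == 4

! 13. move(west) == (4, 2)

! 14. sense(west) == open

! 15. push(west) == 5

! 16. move(west) == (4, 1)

! 17. sense(west) == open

! 18. push(west) == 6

! 19. move(west) == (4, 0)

! 20. sense(south) == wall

! 21. sense(north) == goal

! 22. move(north) == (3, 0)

Answer: (3, 0)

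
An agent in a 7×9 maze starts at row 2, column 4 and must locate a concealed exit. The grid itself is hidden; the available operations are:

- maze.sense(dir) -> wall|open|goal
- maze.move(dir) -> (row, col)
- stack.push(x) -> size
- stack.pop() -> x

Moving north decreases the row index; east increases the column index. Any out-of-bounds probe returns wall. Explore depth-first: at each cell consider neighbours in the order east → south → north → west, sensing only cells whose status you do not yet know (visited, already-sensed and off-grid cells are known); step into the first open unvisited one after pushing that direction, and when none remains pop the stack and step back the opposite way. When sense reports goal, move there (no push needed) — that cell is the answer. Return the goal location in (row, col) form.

→ maze.sense(dir=east)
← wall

→ maze.sense(dir=south)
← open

→ stack.push(x=south)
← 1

→ maze.move(dir=south)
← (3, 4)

→ maze.sense(dir=east)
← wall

→ maze.sense(dir=south)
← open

→ stack.push(x=south)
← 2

→ maze.move(dir=south)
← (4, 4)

→ maze.sense(dir=east)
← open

→ stack.push(x=east)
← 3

→ maze.move(dir=east)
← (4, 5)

→ maze.sense(dir=east)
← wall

→ maze.sense(dir=south)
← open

→ stack.push(x=south)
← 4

→ maze.move(dir=south)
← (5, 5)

→ maze.sense(dir=east)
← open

→ stack.push(x=east)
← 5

→ maze.move(dir=east)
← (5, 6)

→ maze.sense(dir=east)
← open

→ stack.push(x=east)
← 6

→ maze.move(dir=east)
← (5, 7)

→ maze.sense(dir=east)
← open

→ stack.push(x=east)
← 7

→ maze.move(dir=east)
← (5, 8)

→ maze.sense(dir=south)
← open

→ stack.push(x=south)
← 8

→ maze.move(dir=south)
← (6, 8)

→ maze.sense(dir=west)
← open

→ stack.push(x=west)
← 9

→ maze.move(dir=west)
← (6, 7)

→ maze.sense(dir=west)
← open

→ stack.push(x=west)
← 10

→ maze.move(dir=west)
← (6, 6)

→ maze.sense(dir=west)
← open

→ stack.push(x=west)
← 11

→ maze.move(dir=west)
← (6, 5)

→ maze.sense(dir=west)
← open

→ stack.push(x=west)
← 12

→ maze.move(dir=west)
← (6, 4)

→ maze.sense(dir=north)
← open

→ stack.push(x=north)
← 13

→ maze.move(dir=north)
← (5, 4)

→ maze.sense(dir=west)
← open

→ stack.push(x=west)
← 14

→ maze.move(dir=west)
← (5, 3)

→ maze.sense(dir=south)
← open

→ stack.push(x=south)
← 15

→ maze.move(dir=south)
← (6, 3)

→ maze.sense(dir=west)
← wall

→ stack.pop()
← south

→ maze.move(dir=north)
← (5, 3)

→ maze.sense(dir=north)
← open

→ stack.push(x=north)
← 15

→ maze.move(dir=north)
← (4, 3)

→ maze.sense(dir=north)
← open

→ stack.push(x=north)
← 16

→ maze.move(dir=north)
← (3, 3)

→ maze.sense(dir=north)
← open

→ stack.push(x=north)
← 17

→ maze.move(dir=north)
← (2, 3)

→ maze.sense(dir=north)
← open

→ stack.push(x=north)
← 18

→ maze.move(dir=north)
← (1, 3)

→ maze.sense(dir=east)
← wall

→ maze.sense(dir=north)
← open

→ stack.push(x=north)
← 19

→ maze.move(dir=north)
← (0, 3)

→ maze.sense(dir=east)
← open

→ stack.push(x=east)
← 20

→ maze.move(dir=east)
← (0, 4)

→ maze.sense(dir=east)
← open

→ stack.push(x=east)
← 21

→ maze.move(dir=east)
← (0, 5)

→ maze.sense(dir=east)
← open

→ stack.push(x=east)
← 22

→ maze.move(dir=east)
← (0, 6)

→ maze.sense(dir=east)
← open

→ stack.push(x=east)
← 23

→ maze.move(dir=east)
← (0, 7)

→ maze.sense(dir=east)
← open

→ stack.push(x=east)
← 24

→ maze.move(dir=east)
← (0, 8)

→ maze.sense(dir=south)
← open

→ stack.push(x=south)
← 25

→ maze.move(dir=south)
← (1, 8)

→ maze.sense(dir=south)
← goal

→ maze.move(dir=south)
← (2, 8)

Answer: (2, 8)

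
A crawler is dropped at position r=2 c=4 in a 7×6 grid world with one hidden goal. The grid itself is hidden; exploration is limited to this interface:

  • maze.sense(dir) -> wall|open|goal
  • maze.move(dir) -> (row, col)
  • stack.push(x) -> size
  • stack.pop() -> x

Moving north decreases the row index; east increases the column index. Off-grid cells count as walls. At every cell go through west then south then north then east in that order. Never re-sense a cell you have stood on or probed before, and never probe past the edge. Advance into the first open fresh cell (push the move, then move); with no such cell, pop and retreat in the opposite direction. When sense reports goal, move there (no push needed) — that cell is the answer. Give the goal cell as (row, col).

% maze.sense dir: west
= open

% stack.push x: west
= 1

% maze.move dir: west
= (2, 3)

% maze.sense dir: west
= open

% stack.push x: west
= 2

% maze.move dir: west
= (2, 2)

% maze.sense dir: west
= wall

% maze.sense dir: south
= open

% stack.push x: south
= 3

% maze.move dir: south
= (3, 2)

% maze.sense dir: west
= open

% stack.push x: west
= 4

% maze.move dir: west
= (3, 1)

% maze.sense dir: west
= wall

% maze.sense dir: south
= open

% stack.push x: south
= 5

% maze.move dir: south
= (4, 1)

% maze.sense dir: west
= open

% stack.push x: west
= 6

% maze.move dir: west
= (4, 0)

% maze.sense dir: south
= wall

% stack.pop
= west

% maze.move dir: east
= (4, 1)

% maze.sense dir: south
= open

% stack.push x: south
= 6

% maze.move dir: south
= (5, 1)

% maze.sense dir: south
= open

% stack.push x: south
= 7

% maze.move dir: south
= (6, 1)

% maze.sense dir: west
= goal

% maze.move dir: west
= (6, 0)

Answer: (6, 0)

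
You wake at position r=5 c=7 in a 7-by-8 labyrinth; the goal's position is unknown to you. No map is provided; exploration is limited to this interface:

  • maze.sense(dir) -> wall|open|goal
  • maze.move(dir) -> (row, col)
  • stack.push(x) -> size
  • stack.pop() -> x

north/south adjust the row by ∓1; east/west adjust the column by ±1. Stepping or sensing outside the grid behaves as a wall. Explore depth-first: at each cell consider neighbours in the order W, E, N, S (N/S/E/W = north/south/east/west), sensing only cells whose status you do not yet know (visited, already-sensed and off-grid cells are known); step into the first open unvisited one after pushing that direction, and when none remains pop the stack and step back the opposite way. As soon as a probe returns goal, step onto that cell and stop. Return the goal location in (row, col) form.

[in] maze.sense dir='west'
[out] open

[in] stack.push x='west'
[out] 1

[in] maze.move dir='west'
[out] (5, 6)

[in] maze.sense dir='west'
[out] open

[in] stack.push x='west'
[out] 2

[in] maze.move dir='west'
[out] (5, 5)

[in] maze.sense dir='west'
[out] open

[in] stack.push x='west'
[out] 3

[in] maze.move dir='west'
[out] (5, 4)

[in] maze.sense dir='west'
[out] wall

[in] maze.sense dir='north'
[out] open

[in] stack.push x='north'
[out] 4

[in] maze.move dir='north'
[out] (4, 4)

[in] maze.sense dir='west'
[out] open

[in] stack.push x='west'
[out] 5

[in] maze.move dir='west'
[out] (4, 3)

[in] maze.sense dir='west'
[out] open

[in] stack.push x='west'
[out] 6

[in] maze.move dir='west'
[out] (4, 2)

[in] maze.sense dir='west'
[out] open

[in] stack.push x='west'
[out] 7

[in] maze.move dir='west'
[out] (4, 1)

[in] maze.sense dir='west'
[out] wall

[in] maze.sense dir='north'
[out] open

[in] stack.push x='north'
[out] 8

[in] maze.move dir='north'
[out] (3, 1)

[in] maze.sense dir='west'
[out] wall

[in] maze.sense dir='east'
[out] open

[in] stack.push x='east'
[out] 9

[in] maze.move dir='east'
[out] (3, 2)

[in] maze.sense dir='east'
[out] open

[in] stack.push x='east'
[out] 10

[in] maze.move dir='east'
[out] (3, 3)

[in] maze.sense dir='east'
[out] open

[in] stack.push x='east'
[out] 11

[in] maze.move dir='east'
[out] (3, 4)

[in] maze.sense dir='east'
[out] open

[in] stack.push x='east'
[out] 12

[in] maze.move dir='east'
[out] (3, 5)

[in] maze.sense dir='east'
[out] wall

[in] maze.sense dir='north'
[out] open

[in] stack.push x='north'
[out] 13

[in] maze.move dir='north'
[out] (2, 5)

[in] maze.sense dir='west'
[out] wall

[in] maze.sense dir='east'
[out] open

[in] stack.push x='east'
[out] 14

[in] maze.move dir='east'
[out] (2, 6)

[in] maze.sense dir='east'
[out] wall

[in] maze.sense dir='north'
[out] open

[in] stack.push x='north'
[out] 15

[in] maze.move dir='north'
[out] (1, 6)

[in] maze.sense dir='west'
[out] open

[in] stack.push x='west'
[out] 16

[in] maze.move dir='west'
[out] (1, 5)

[in] maze.sense dir='west'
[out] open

[in] stack.push x='west'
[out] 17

[in] maze.move dir='west'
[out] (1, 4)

[in] maze.sense dir='west'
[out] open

[in] stack.push x='west'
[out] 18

[in] maze.move dir='west'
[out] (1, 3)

[in] maze.sense dir='west'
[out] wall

[in] maze.sense dir='north'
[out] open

[in] stack.push x='north'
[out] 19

[in] maze.move dir='north'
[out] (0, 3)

[in] maze.sense dir='west'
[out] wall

[in] maze.sense dir='east'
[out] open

[in] stack.push x='east'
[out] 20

[in] maze.move dir='east'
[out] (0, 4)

[in] maze.sense dir='east'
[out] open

[in] stack.push x='east'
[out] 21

[in] maze.move dir='east'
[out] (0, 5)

[in] maze.sense dir='east'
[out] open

[in] stack.push x='east'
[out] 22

[in] maze.move dir='east'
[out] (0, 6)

[in] maze.sense dir='east'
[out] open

[in] stack.push x='east'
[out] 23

[in] maze.move dir='east'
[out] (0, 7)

[in] maze.sense dir='south'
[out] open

[in] stack.push x='south'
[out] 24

[in] maze.move dir='south'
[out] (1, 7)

[in] stack.pop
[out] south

[in] maze.move dir='north'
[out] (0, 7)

[in] stack.pop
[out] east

[in] maze.move dir='west'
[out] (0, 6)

[in] stack.pop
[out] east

[in] maze.move dir='west'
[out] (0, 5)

[in] stack.pop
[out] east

[in] maze.move dir='west'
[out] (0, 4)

[in] stack.pop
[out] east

[in] maze.move dir='west'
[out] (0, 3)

[in] stack.pop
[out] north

[in] maze.move dir='south'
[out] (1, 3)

[in] maze.sense dir='south'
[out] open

[in] stack.push x='south'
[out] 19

[in] maze.move dir='south'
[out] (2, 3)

[in] maze.sense dir='west'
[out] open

[in] stack.push x='west'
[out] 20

[in] maze.move dir='west'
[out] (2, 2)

[in] maze.sense dir='west'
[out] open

[in] stack.push x='west'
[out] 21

[in] maze.move dir='west'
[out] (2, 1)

[in] maze.sense dir='west'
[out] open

[in] stack.push x='west'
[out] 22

[in] maze.move dir='west'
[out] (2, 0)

[in] maze.sense dir='north'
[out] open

[in] stack.push x='north'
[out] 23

[in] maze.move dir='north'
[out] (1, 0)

[in] maze.sense dir='east'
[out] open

[in] stack.push x='east'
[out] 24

[in] maze.move dir='east'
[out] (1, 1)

[in] maze.sense dir='north'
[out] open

[in] stack.push x='north'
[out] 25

[in] maze.move dir='north'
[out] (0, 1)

[in] maze.sense dir='west'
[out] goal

[in] maze.move dir='west'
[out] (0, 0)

Answer: (0, 0)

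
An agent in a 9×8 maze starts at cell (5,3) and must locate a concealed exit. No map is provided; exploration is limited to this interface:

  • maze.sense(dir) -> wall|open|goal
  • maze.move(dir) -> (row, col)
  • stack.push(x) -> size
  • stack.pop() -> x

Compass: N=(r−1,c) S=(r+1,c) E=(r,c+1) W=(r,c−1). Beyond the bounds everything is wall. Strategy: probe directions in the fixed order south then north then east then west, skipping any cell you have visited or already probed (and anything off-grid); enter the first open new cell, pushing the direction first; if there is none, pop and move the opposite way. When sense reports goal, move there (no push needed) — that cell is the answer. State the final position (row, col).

-> maze.sense(dir→south)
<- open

-> stack.push(x→south)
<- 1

-> maze.move(dir→south)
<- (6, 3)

-> maze.sense(dir→south)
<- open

-> stack.push(x→south)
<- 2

-> maze.move(dir→south)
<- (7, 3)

-> maze.sense(dir→south)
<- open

-> stack.push(x→south)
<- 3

-> maze.move(dir→south)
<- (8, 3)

-> maze.sense(dir→east)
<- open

-> stack.push(x→east)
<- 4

-> maze.move(dir→east)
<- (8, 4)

-> maze.sense(dir→north)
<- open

-> stack.push(x→north)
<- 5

-> maze.move(dir→north)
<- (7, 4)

-> maze.sense(dir→north)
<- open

-> stack.push(x→north)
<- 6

-> maze.move(dir→north)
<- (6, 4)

-> maze.sense(dir→north)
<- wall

-> maze.sense(dir→east)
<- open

-> stack.push(x→east)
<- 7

-> maze.move(dir→east)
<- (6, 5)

-> maze.sense(dir→south)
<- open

-> stack.push(x→south)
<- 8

-> maze.move(dir→south)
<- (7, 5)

-> maze.sense(dir→south)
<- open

-> stack.push(x→south)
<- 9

-> maze.move(dir→south)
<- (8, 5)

-> maze.sense(dir→east)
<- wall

-> stack.pop()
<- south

-> maze.move(dir→north)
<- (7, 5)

-> maze.sense(dir→east)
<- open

-> stack.push(x→east)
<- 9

-> maze.move(dir→east)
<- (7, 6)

-> maze.sense(dir→north)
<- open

-> stack.push(x→north)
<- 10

-> maze.move(dir→north)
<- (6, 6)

-> maze.sense(dir→north)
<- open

-> stack.push(x→north)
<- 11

-> maze.move(dir→north)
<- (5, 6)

-> maze.sense(dir→north)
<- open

-> stack.push(x→north)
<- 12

-> maze.move(dir→north)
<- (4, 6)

-> maze.sense(dir→north)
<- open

-> stack.push(x→north)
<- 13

-> maze.move(dir→north)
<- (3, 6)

-> maze.sense(dir→north)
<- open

-> stack.push(x→north)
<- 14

-> maze.move(dir→north)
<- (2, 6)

-> maze.sense(dir→north)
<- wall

-> maze.sense(dir→east)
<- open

-> stack.push(x→east)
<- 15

-> maze.move(dir→east)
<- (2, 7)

-> maze.sense(dir→south)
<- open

-> stack.push(x→south)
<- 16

-> maze.move(dir→south)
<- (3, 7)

-> maze.sense(dir→south)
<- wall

-> stack.pop()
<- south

-> maze.move(dir→north)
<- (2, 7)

-> maze.sense(dir→north)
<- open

-> stack.push(x→north)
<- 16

-> maze.move(dir→north)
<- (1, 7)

-> maze.sense(dir→north)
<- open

-> stack.push(x→north)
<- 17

-> maze.move(dir→north)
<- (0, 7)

-> maze.sense(dir→west)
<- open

-> stack.push(x→west)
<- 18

-> maze.move(dir→west)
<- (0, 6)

-> maze.sense(dir→west)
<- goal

-> maze.move(dir→west)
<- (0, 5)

Answer: (0, 5)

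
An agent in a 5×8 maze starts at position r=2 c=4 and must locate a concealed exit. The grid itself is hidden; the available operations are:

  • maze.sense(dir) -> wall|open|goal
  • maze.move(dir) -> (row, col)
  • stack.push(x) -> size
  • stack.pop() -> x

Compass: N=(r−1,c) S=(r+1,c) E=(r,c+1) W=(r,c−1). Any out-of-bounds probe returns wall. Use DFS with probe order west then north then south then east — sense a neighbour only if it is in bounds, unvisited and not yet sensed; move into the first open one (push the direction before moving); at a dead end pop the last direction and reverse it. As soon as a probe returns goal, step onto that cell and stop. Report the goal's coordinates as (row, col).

-> maze.sense(dir='west')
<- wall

-> maze.sense(dir='north')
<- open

-> stack.push(x='north')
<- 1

-> maze.move(dir='north')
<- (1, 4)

-> maze.sense(dir='west')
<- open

-> stack.push(x='west')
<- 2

-> maze.move(dir='west')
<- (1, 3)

-> maze.sense(dir='west')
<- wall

-> maze.sense(dir='north')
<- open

-> stack.push(x='north')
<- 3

-> maze.move(dir='north')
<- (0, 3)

-> maze.sense(dir='west')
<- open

-> stack.push(x='west')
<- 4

-> maze.move(dir='west')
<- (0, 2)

-> maze.sense(dir='west')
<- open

-> stack.push(x='west')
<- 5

-> maze.move(dir='west')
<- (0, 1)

-> maze.sense(dir='west')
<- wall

-> maze.sense(dir='south')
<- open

-> stack.push(x='south')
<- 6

-> maze.move(dir='south')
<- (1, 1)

-> maze.sense(dir='west')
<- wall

-> maze.sense(dir='south')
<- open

-> stack.push(x='south')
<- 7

-> maze.move(dir='south')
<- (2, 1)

-> maze.sense(dir='west')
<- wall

-> maze.sense(dir='south')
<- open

-> stack.push(x='south')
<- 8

-> maze.move(dir='south')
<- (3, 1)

-> maze.sense(dir='west')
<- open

-> stack.push(x='west')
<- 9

-> maze.move(dir='west')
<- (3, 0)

-> maze.sense(dir='south')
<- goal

-> maze.move(dir='south')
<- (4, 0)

Answer: (4, 0)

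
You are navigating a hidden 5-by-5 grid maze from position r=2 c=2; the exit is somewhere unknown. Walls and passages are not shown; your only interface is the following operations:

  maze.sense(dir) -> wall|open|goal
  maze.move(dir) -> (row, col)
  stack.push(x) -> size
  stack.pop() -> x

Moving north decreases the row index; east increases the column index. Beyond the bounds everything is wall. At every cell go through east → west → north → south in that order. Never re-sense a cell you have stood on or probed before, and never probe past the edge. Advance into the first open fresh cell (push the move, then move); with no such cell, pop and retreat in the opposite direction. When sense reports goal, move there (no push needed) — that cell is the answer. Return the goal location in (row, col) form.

Invoking maze.sense using east, : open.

Now I run stack.push using east, → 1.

Now I run maze.move using east, which returns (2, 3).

Then maze.sense using east, — result: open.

I use stack.push using east, : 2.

Calling maze.move using east, giving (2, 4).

Next I call maze.sense using north, giving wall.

I invoke maze.sense using south, giving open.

I use stack.push using south, and see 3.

I use maze.move using south, : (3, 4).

I call maze.sense using west, → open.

Then stack.push using west, → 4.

I use maze.move using west, and observe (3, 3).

I invoke maze.sense using west, and observe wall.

I try maze.sense using south, and observe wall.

Now I run stack.pop, and see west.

I try maze.move using east, giving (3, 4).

Calling maze.sense using south, and get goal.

I use maze.move using south, and get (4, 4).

Answer: (4, 4)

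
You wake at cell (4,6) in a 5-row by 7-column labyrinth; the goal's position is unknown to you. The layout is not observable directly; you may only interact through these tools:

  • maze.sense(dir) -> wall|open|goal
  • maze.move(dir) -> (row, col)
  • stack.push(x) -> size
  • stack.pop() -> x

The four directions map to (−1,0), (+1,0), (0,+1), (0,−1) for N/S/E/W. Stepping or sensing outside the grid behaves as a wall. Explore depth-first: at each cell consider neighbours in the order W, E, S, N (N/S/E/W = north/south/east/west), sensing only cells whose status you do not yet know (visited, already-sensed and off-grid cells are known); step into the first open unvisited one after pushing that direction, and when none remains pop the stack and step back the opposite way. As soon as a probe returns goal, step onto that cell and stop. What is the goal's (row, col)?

-- 1. sense(dir='west') => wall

-- 2. sense(dir='north') => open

-- 3. push(x='north') => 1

-- 4. move(dir='north') => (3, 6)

-- 5. sense(dir='west') => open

-- 6. push(x='west') => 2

-- 7. move(dir='west') => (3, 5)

-- 8. sense(dir='west') => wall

-- 9. sense(dir='north') => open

-- 10. push(x='north') => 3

-- 11. move(dir='north') => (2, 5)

-- 12. sense(dir='west') => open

-- 13. push(x='west') => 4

-- 14. move(dir='west') => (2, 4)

-- 15. sense(dir='west') => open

-- 16. push(x='west') => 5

-- 17. move(dir='west') => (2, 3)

-- 18. sense(dir='west') => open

-- 19. push(x='west') => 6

-- 20. move(dir='west') => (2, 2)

-- 21. sense(dir='west') => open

-- 22. push(x='west') => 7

-- 23. move(dir='west') => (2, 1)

-- 24. sense(dir='west') => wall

-- 25. sense(dir='south') => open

-- 26. push(x='south') => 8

-- 27. move(dir='south') => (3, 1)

-- 28. sense(dir='west') => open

-- 29. push(x='west') => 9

-- 30. move(dir='west') => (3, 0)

-- 31. sense(dir='south') => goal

-- 32. move(dir='south') => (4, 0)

Answer: (4, 0)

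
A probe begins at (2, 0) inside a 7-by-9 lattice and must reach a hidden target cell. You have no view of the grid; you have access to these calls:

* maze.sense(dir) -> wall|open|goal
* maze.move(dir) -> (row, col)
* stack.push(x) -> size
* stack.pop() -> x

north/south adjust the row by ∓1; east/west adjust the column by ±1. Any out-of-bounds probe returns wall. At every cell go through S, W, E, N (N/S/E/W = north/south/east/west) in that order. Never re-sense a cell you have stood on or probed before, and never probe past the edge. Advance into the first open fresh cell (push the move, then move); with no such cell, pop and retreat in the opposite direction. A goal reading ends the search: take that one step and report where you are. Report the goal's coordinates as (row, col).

Do: maze.sense[dir→south]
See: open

Do: stack.push[x→south]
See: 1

Do: maze.move[dir→south]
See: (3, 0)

Do: maze.sense[dir→south]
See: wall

Do: maze.sense[dir→east]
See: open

Do: stack.push[x→east]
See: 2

Do: maze.move[dir→east]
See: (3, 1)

Do: maze.sense[dir→south]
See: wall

Do: maze.sense[dir→east]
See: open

Do: stack.push[x→east]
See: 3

Do: maze.move[dir→east]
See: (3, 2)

Do: maze.sense[dir→south]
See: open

Do: stack.push[x→south]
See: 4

Do: maze.move[dir→south]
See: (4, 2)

Do: maze.sense[dir→south]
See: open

Do: stack.push[x→south]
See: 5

Do: maze.move[dir→south]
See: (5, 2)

Do: maze.sense[dir→south]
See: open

Do: stack.push[x→south]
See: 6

Do: maze.move[dir→south]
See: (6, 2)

Do: maze.sense[dir→west]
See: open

Do: stack.push[x→west]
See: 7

Do: maze.move[dir→west]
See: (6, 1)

Do: maze.sense[dir→west]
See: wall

Do: maze.sense[dir→north]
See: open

Do: stack.push[x→north]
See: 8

Do: maze.move[dir→north]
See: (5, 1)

Do: maze.sense[dir→west]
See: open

Do: stack.push[x→west]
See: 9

Do: maze.move[dir→west]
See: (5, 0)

Do: stack.pop[]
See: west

Do: maze.move[dir→east]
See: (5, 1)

Do: stack.pop[]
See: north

Do: maze.move[dir→south]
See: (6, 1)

Do: stack.pop[]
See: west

Do: maze.move[dir→east]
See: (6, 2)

Do: maze.sense[dir→east]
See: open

Do: stack.push[x→east]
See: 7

Do: maze.move[dir→east]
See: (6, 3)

Do: maze.sense[dir→east]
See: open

Do: stack.push[x→east]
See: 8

Do: maze.move[dir→east]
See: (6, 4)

Do: maze.sense[dir→east]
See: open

Do: stack.push[x→east]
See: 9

Do: maze.move[dir→east]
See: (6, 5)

Do: maze.sense[dir→east]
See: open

Do: stack.push[x→east]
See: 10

Do: maze.move[dir→east]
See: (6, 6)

Do: maze.sense[dir→east]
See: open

Do: stack.push[x→east]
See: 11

Do: maze.move[dir→east]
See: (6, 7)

Do: maze.sense[dir→east]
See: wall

Do: maze.sense[dir→north]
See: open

Do: stack.push[x→north]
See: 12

Do: maze.move[dir→north]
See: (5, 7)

Do: maze.sense[dir→west]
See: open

Do: stack.push[x→west]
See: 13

Do: maze.move[dir→west]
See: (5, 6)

Do: maze.sense[dir→west]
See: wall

Do: maze.sense[dir→north]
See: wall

Do: stack.pop[]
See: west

Do: maze.move[dir→east]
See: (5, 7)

Do: maze.sense[dir→east]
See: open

Do: stack.push[x→east]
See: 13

Do: maze.move[dir→east]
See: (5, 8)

Do: maze.sense[dir→north]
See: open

Do: stack.push[x→north]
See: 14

Do: maze.move[dir→north]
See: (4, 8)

Do: maze.sense[dir→west]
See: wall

Do: maze.sense[dir→north]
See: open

Do: stack.push[x→north]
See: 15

Do: maze.move[dir→north]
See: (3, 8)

Do: maze.sense[dir→west]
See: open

Do: stack.push[x→west]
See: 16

Do: maze.move[dir→west]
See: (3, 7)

Do: maze.sense[dir→west]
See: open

Do: stack.push[x→west]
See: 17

Do: maze.move[dir→west]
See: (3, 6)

Do: maze.sense[dir→west]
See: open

Do: stack.push[x→west]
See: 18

Do: maze.move[dir→west]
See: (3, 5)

Do: maze.sense[dir→south]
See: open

Do: stack.push[x→south]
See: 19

Do: maze.move[dir→south]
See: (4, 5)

Do: maze.sense[dir→west]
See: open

Do: stack.push[x→west]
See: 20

Do: maze.move[dir→west]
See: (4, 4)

Do: maze.sense[dir→south]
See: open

Do: stack.push[x→south]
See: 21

Do: maze.move[dir→south]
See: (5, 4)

Do: maze.sense[dir→west]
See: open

Do: stack.push[x→west]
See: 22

Do: maze.move[dir→west]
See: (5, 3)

Do: maze.sense[dir→north]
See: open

Do: stack.push[x→north]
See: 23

Do: maze.move[dir→north]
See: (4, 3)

Do: maze.sense[dir→north]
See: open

Do: stack.push[x→north]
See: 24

Do: maze.move[dir→north]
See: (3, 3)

Do: maze.sense[dir→east]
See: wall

Do: maze.sense[dir→north]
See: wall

Do: stack.pop[]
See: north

Do: maze.move[dir→south]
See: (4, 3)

Do: stack.pop[]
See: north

Do: maze.move[dir→south]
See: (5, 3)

Do: stack.pop[]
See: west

Do: maze.move[dir→east]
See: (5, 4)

Do: stack.pop[]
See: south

Do: maze.move[dir→north]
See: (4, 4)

Do: stack.pop[]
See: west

Do: maze.move[dir→east]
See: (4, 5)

Do: stack.pop[]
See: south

Do: maze.move[dir→north]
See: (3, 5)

Do: maze.sense[dir→north]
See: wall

Do: stack.pop[]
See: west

Do: maze.move[dir→east]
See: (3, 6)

Do: maze.sense[dir→north]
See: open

Do: stack.push[x→north]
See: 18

Do: maze.move[dir→north]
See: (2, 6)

Do: maze.sense[dir→east]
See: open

Do: stack.push[x→east]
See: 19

Do: maze.move[dir→east]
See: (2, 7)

Do: maze.sense[dir→east]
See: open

Do: stack.push[x→east]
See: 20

Do: maze.move[dir→east]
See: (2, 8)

Do: maze.sense[dir→north]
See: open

Do: stack.push[x→north]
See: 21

Do: maze.move[dir→north]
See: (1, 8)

Do: maze.sense[dir→west]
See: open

Do: stack.push[x→west]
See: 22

Do: maze.move[dir→west]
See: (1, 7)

Do: maze.sense[dir→west]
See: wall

Do: maze.sense[dir→north]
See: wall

Do: stack.pop[]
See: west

Do: maze.move[dir→east]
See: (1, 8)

Do: maze.sense[dir→north]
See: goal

Do: maze.move[dir→north]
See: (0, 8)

Answer: (0, 8)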